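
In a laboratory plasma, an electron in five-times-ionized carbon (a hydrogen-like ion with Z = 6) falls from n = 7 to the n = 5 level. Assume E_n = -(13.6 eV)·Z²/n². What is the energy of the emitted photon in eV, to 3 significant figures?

The Bohr energies scale as Z², so for Z = 6: E_n = −489.6/n² eV.
E_7 = −489.6/49 = −9.992 eV and E_5 = −489.6/25 = −19.58 eV.
The photon energy is |E_7 − E_5| = 9.59 eV.

9.59 eV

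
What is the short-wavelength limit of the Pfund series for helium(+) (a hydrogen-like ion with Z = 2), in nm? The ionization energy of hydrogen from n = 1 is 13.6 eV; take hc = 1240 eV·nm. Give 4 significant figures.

569.9 nm

The Pfund series has lower level n_f = 5; the series limit corresponds to n_i → ∞.
ΔE_max = 13.6 × 4 / 5² = 2.176 eV.
λ_min = 1240 / 2.176 = 569.9 nm.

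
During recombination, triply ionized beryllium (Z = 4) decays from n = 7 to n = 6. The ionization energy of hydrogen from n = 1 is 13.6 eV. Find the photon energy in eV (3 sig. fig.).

The Bohr energies scale as Z², so for Z = 4: E_n = −217.6/n² eV.
E_7 = −217.6/49 = −4.441 eV and E_6 = −217.6/36 = −6.044 eV.
The photon energy is |E_7 − E_6| = 1.60 eV.

1.60 eV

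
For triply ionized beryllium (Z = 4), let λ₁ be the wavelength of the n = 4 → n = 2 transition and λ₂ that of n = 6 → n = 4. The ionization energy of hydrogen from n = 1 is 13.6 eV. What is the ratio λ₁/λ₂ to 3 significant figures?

0.185

λ ∝ 1/ΔE ∝ 1/(1/n_f² − 1/n_i²), and the Z² and hc factors cancel in the ratio.
λ₁/λ₂ = (1/4² − 1/6²)/(1/2² − 1/4²) = 0.03472/0.1875 = 0.185.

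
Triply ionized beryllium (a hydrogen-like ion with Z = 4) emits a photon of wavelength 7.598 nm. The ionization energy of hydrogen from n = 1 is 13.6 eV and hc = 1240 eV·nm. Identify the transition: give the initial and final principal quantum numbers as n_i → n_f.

n_i = 2, n_f = 1

The photon energy is ΔE = hc/λ = 1240 / 7.598 = 163.2 eV.
With Z = 4, ΔE = 217.6 × (1/n_f² − 1/n_i²), so 1/n_f² − 1/n_i² = 0.7500.
Trying n_f = 1 gives 1/n_i² = 0.2500, i.e. n_i ≈ 2; this pair matches.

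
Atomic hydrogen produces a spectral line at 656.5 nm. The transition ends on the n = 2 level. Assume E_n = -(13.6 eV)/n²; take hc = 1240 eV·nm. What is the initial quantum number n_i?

The photon energy is ΔE = hc/λ = 1240 / 656.5 = 1.889 eV.
With Z = 1, ΔE = 13.60 × (1/n_f² − 1/n_i²), so 1/n_f² − 1/n_i² = 0.1389.
With n_f = 2: 1/n_i² = 1/4 − 0.1389 = 0.1111, so n_i ≈ 3.00.

n_i = 3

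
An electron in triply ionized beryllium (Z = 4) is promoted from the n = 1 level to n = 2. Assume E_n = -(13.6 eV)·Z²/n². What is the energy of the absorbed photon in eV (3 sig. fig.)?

The Bohr energies scale as Z², so for Z = 4: E_n = −217.6/n² eV.
E_2 = −217.6/4 = −54.40 eV and E_1 = −217.6/1 = −217.6 eV.
The photon energy is |E_2 − E_1| = 163 eV.

163 eV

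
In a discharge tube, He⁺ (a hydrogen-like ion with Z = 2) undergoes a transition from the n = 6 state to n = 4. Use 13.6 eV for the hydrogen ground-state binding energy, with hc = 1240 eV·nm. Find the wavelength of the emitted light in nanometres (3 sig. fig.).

656 nm

For Z = 2 the level energies scale as Z², so the effective Rydberg energy is 13.6 × 4 = 54.40 eV.
ΔE = 54.40 × (1/4² − 1/6²) = 54.40 × 0.03472 = 1.889 eV.
λ = hc/ΔE = 1240 / 1.889 = 656 nm.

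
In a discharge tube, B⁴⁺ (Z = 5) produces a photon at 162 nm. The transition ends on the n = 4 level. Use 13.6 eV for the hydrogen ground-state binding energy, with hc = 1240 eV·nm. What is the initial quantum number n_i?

n_i = 5

The photon energy is ΔE = hc/λ = 1240 / 162 = 7.654 eV.
With Z = 5, ΔE = 340.0 × (1/n_f² − 1/n_i²), so 1/n_f² − 1/n_i² = 0.02251.
With n_f = 4: 1/n_i² = 1/16 − 0.02251 = 0.03999, so n_i ≈ 5.00.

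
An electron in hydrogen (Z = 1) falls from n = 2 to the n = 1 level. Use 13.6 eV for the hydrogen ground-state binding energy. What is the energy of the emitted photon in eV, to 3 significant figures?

10.2 eV

E_2 = −13.60/4 = −3.400 eV and E_1 = −13.60/1 = −13.60 eV.
The photon energy is |E_2 − E_1| = 10.2 eV.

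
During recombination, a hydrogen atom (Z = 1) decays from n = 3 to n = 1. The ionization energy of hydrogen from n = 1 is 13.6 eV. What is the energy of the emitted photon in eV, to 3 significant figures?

12.1 eV

E_3 = −13.60/9 = −1.511 eV and E_1 = −13.60/1 = −13.60 eV.
The photon energy is |E_3 − E_1| = 12.1 eV.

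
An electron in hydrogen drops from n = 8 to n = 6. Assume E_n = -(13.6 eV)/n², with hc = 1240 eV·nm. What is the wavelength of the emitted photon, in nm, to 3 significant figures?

7500 nm

ΔE = 13.60 × (1/6² − 1/8²) = 13.60 × 0.01215 = 0.1653 eV.
λ = hc/ΔE = 1240 / 0.1653 = 7500 nm.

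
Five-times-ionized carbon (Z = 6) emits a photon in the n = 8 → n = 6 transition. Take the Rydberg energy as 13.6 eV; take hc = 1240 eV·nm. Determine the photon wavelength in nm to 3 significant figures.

For Z = 6 the level energies scale as Z², so the effective Rydberg energy is 13.6 × 36 = 489.6 eV.
ΔE = 489.6 × (1/6² − 1/8²) = 489.6 × 0.01215 = 5.950 eV.
λ = hc/ΔE = 1240 / 5.950 = 208 nm.

208 nm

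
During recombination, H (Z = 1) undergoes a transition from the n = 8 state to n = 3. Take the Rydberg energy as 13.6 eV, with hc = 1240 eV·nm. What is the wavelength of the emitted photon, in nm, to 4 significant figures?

954.9 nm

ΔE = 13.60 × (1/3² − 1/8²) = 13.60 × 0.09549 = 1.299 eV.
λ = hc/ΔE = 1240 / 1.299 = 954.9 nm.
This line belongs to the Paschen series.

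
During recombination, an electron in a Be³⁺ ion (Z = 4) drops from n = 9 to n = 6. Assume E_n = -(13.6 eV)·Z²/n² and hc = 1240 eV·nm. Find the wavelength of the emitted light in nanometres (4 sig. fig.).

369.3 nm

For Z = 4 the level energies scale as Z², so the effective Rydberg energy is 13.6 × 16 = 217.6 eV.
ΔE = 217.6 × (1/6² − 1/9²) = 217.6 × 0.01543 = 3.358 eV.
λ = hc/ΔE = 1240 / 3.358 = 369.3 nm.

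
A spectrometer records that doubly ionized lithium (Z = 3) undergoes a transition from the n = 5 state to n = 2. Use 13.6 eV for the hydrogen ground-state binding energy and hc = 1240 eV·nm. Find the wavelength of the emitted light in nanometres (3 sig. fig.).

48.2 nm

For Z = 3 the level energies scale as Z², so the effective Rydberg energy is 13.6 × 9 = 122.4 eV.
ΔE = 122.4 × (1/2² − 1/5²) = 122.4 × 0.2100 = 25.70 eV.
λ = hc/ΔE = 1240 / 25.70 = 48.2 nm.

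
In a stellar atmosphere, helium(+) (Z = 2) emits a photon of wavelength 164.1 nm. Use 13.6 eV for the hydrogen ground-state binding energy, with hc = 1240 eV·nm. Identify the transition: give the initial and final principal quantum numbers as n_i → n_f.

n_i = 3, n_f = 2

The photon energy is ΔE = hc/λ = 1240 / 164.1 = 7.556 eV.
With Z = 2, ΔE = 54.40 × (1/n_f² − 1/n_i²), so 1/n_f² − 1/n_i² = 0.1389.
Trying n_f = 2 gives 1/n_i² = 0.1111, i.e. n_i ≈ 3; this pair matches.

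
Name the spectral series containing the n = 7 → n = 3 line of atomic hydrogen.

Paschen

The series is set by the lower level: n_f = 3 is the Paschen series.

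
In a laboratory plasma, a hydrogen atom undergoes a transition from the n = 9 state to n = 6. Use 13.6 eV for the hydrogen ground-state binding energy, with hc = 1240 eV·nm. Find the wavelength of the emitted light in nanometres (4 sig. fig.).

5908 nm

ΔE = 13.60 × (1/6² − 1/9²) = 13.60 × 0.01543 = 0.2099 eV.
λ = hc/ΔE = 1240 / 0.2099 = 5908 nm.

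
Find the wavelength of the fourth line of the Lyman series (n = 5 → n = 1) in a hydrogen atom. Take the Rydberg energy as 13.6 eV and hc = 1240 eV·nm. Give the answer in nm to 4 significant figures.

94.98 nm

The Lyman series terminates on n_f = 1; the fourth line has n_i = 1+4 = 5.
ΔE = 13.60 × (1/1² − 1/5²) = 13.06 eV.
λ = 1240 / 13.06 = 94.98 nm.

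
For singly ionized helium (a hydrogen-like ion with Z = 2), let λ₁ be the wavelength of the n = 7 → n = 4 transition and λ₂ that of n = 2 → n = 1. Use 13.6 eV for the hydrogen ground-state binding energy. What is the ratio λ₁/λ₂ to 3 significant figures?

λ ∝ 1/ΔE ∝ 1/(1/n_f² − 1/n_i²), and the Z² and hc factors cancel in the ratio.
λ₁/λ₂ = (1/1² − 1/2²)/(1/4² − 1/7²) = 0.7500/0.04209 = 17.8.

17.8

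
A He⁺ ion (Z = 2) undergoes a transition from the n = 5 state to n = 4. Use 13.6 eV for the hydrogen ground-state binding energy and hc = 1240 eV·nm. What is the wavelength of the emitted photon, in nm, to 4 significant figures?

For Z = 2 the level energies scale as Z², so the effective Rydberg energy is 13.6 × 4 = 54.40 eV.
ΔE = 54.40 × (1/4² − 1/5²) = 54.40 × 0.02250 = 1.224 eV.
λ = hc/ΔE = 1240 / 1.224 = 1013 nm.

1013 nm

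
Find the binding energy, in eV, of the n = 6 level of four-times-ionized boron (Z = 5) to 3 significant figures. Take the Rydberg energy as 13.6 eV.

E_n = −13.6 Z²/n² = −340.0/n² eV for Z = 5.
E_6 = −340.0/36 = −9.44 eV, so ionization (to E = 0) requires 9.44 eV.

9.44 eV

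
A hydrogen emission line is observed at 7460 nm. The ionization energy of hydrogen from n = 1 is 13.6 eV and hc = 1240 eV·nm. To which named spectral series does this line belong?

ΔE = 1240/7460 = 0.1662 eV.
This matches 13.6 × (1/5² − 1/6²), so n_f = 5: the Pfund series.

Pfund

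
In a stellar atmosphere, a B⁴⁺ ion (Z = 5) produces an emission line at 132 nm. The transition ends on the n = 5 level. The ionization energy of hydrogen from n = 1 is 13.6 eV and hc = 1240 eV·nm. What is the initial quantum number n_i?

n_i = 9

The photon energy is ΔE = hc/λ = 1240 / 132 = 9.394 eV.
With Z = 5, ΔE = 340.0 × (1/n_f² − 1/n_i²), so 1/n_f² − 1/n_i² = 0.02763.
With n_f = 5: 1/n_i² = 1/25 − 0.02763 = 0.01237, so n_i ≈ 8.99.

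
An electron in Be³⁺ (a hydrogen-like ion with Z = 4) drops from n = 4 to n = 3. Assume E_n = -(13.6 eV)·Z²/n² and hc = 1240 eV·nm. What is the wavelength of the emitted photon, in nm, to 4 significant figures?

For Z = 4 the level energies scale as Z², so the effective Rydberg energy is 13.6 × 16 = 217.6 eV.
ΔE = 217.6 × (1/3² − 1/4²) = 217.6 × 0.04861 = 10.58 eV.
λ = hc/ΔE = 1240 / 10.58 = 117.2 nm.

117.2 nm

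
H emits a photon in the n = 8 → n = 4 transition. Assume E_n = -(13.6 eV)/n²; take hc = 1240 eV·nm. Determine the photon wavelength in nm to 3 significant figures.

ΔE = 13.60 × (1/4² − 1/8²) = 13.60 × 0.04688 = 0.6375 eV.
λ = hc/ΔE = 1240 / 0.6375 = 1950 nm.

1950 nm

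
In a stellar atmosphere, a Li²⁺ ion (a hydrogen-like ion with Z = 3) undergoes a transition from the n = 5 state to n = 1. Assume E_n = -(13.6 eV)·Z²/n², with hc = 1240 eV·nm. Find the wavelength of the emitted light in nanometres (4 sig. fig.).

10.55 nm

For Z = 3 the level energies scale as Z², so the effective Rydberg energy is 13.6 × 9 = 122.4 eV.
ΔE = 122.4 × (1/1² − 1/5²) = 122.4 × 0.9600 = 117.5 eV.
λ = hc/ΔE = 1240 / 117.5 = 10.55 nm.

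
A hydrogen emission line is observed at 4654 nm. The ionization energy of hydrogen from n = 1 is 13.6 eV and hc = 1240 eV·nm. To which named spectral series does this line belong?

Pfund

ΔE = 1240/4654 = 0.2664 eV.
This matches 13.6 × (1/5² − 1/7²), so n_f = 5: the Pfund series.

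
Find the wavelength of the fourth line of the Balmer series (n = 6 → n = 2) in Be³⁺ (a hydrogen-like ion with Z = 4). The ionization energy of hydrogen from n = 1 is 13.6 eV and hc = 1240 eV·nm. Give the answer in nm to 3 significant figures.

25.6 nm

The Balmer series terminates on n_f = 2; the fourth line has n_i = 2+4 = 6.
ΔE = 217.6 × (1/2² − 1/6²) = 48.36 eV.
λ = 1240 / 48.36 = 25.6 nm.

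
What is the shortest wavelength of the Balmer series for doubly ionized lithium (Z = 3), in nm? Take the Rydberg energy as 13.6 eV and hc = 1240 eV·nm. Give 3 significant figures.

The Balmer series has lower level n_f = 2; the series limit corresponds to n_i → ∞.
ΔE_max = 13.6 × 9 / 2² = 30.60 eV.
λ_min = 1240 / 30.60 = 40.5 nm.

40.5 nm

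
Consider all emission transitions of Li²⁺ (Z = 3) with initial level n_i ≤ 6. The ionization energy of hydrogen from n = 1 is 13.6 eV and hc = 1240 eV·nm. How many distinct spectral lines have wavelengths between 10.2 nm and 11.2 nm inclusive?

Enumerate all n_i → n_f pairs with 1 ≤ n_f < n_i ≤ 6 and compute λ = 1240 / [13.6·9·(1/n_f² − 1/n_i²)].
Lines falling in [10.2, 11.2] nm: 6→1 (10.42 nm), 5→1 (10.55 nm), 4→1 (10.81 nm).

3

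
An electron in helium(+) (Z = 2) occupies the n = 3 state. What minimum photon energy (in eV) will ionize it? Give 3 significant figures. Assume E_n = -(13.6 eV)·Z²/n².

E_n = −13.6 Z²/n² = −54.40/n² eV for Z = 2.
E_3 = −54.40/9 = −6.04 eV, so ionization (to E = 0) requires 6.04 eV.

6.04 eV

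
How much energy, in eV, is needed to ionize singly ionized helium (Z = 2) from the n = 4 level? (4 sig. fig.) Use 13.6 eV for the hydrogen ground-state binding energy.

3.400 eV

E_n = −13.6 Z²/n² = −54.40/n² eV for Z = 2.
E_4 = −54.40/16 = −3.400 eV, so ionization (to E = 0) requires 3.400 eV.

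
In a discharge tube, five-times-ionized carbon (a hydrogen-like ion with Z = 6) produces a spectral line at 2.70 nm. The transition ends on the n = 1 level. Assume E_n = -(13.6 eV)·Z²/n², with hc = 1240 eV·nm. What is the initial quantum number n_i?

The photon energy is ΔE = hc/λ = 1240 / 2.70 = 459.3 eV.
With Z = 6, ΔE = 489.6 × (1/n_f² − 1/n_i²), so 1/n_f² − 1/n_i² = 0.9380.
With n_f = 1: 1/n_i² = 1/1 − 0.9380 = 0.06197, so n_i ≈ 4.02.

n_i = 4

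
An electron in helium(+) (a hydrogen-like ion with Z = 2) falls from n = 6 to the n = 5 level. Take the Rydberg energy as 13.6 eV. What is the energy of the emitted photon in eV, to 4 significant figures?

0.6649 eV

The Bohr energies scale as Z², so for Z = 2: E_n = −54.40/n² eV.
E_6 = −54.40/36 = −1.511 eV and E_5 = −54.40/25 = −2.176 eV.
The photon energy is |E_6 − E_5| = 0.6649 eV.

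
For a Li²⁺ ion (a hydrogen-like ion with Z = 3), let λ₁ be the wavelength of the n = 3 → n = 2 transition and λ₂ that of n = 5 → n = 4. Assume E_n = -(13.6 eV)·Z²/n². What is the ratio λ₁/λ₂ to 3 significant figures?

0.162

λ ∝ 1/ΔE ∝ 1/(1/n_f² − 1/n_i²), and the Z² and hc factors cancel in the ratio.
λ₁/λ₂ = (1/4² − 1/5²)/(1/2² − 1/3²) = 0.02250/0.1389 = 0.162.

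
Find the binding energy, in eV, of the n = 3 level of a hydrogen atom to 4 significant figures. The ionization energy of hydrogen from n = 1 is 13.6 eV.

E_3 = −13.60/9 = −1.511 eV, so ionization (to E = 0) requires 1.511 eV.

1.511 eV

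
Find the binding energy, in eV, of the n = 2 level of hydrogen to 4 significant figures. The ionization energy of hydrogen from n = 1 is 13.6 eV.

3.400 eV

E_2 = −13.60/4 = −3.400 eV, so ionization (to E = 0) requires 3.400 eV.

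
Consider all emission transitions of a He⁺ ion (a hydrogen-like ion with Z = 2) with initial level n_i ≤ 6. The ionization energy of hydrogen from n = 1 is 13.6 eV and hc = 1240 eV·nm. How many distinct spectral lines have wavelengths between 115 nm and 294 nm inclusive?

3

Enumerate all n_i → n_f pairs with 1 ≤ n_f < n_i ≤ 6 and compute λ = 1240 / [13.6·4·(1/n_f² − 1/n_i²)].
Lines falling in [115, 294] nm: 4→2 (121.6 nm), 3→2 (164.1 nm), 6→3 (273.5 nm).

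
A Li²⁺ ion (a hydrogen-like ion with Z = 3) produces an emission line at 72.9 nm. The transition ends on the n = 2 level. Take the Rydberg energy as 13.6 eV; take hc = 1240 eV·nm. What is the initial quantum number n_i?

The photon energy is ΔE = hc/λ = 1240 / 72.9 = 17.01 eV.
With Z = 3, ΔE = 122.4 × (1/n_f² − 1/n_i²), so 1/n_f² − 1/n_i² = 0.1390.
With n_f = 2: 1/n_i² = 1/4 − 0.1390 = 0.1110, so n_i ≈ 3.00.

n_i = 3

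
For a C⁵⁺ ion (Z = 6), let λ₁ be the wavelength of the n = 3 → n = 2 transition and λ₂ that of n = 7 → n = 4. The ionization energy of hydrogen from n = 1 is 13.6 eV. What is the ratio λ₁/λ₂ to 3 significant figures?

0.303

λ ∝ 1/ΔE ∝ 1/(1/n_f² − 1/n_i²), and the Z² and hc factors cancel in the ratio.
λ₁/λ₂ = (1/4² − 1/7²)/(1/2² − 1/3²) = 0.04209/0.1389 = 0.303.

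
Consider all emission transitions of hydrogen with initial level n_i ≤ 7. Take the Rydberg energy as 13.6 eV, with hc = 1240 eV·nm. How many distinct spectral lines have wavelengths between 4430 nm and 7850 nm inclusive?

2

Enumerate all n_i → n_f pairs with 1 ≤ n_f < n_i ≤ 7 and compute λ = 1240 / [13.6·1·(1/n_f² − 1/n_i²)].
Lines falling in [4430, 7850] nm: 7→5 (4654 nm), 6→5 (7460 nm).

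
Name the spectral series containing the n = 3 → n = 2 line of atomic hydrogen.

The series is set by the lower level: n_f = 2 is the Balmer series.

Balmer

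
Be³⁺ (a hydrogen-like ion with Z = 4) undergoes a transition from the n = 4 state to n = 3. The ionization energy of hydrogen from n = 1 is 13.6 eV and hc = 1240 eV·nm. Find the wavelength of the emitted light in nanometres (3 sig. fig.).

117 nm

For Z = 4 the level energies scale as Z², so the effective Rydberg energy is 13.6 × 16 = 217.6 eV.
ΔE = 217.6 × (1/3² − 1/4²) = 217.6 × 0.04861 = 10.58 eV.
λ = hc/ΔE = 1240 / 10.58 = 117 nm.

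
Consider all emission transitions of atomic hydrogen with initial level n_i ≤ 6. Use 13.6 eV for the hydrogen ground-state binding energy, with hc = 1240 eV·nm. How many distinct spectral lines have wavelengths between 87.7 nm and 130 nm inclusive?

5

Enumerate all n_i → n_f pairs with 1 ≤ n_f < n_i ≤ 6 and compute λ = 1240 / [13.6·1·(1/n_f² − 1/n_i²)].
Lines falling in [87.7, 130] nm: 6→1 (93.78 nm), 5→1 (94.98 nm), 4→1 (97.25 nm), 3→1 (102.6 nm), 2→1 (121.6 nm).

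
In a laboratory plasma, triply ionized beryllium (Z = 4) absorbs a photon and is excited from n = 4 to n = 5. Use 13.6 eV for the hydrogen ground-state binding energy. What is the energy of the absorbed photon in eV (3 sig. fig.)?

The Bohr energies scale as Z², so for Z = 4: E_n = −217.6/n² eV.
E_5 = −217.6/25 = −8.704 eV and E_4 = −217.6/16 = −13.60 eV.
The photon energy is |E_5 − E_4| = 4.90 eV.

4.90 eV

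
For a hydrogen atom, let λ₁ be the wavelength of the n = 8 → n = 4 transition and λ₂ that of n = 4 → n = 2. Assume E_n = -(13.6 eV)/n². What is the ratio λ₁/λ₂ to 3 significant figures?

λ ∝ 1/ΔE ∝ 1/(1/n_f² − 1/n_i²), and the Z² and hc factors cancel in the ratio.
λ₁/λ₂ = (1/2² − 1/4²)/(1/4² − 1/8²) = 0.1875/0.04688 = 4.00.

4.00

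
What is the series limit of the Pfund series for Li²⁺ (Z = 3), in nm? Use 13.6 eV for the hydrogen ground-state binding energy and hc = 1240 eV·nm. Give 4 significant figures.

The Pfund series has lower level n_f = 5; the series limit corresponds to n_i → ∞.
ΔE_max = 13.6 × 9 / 5² = 4.896 eV.
λ_min = 1240 / 4.896 = 253.3 nm.

253.3 nm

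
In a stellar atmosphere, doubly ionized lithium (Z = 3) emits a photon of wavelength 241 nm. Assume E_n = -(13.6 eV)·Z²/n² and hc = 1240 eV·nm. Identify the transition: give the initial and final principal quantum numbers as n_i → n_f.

The photon energy is ΔE = hc/λ = 1240 / 241 = 5.145 eV.
With Z = 3, ΔE = 122.4 × (1/n_f² − 1/n_i²), so 1/n_f² − 1/n_i² = 0.04204.
Trying n_f = 4 gives 1/n_i² = 0.02046, i.e. n_i ≈ 7; this pair matches.

n_i = 7, n_f = 4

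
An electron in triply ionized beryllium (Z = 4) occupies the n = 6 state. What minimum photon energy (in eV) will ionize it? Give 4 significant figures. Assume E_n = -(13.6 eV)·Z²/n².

E_n = −13.6 Z²/n² = −217.6/n² eV for Z = 4.
E_6 = −217.6/36 = −6.044 eV, so ionization (to E = 0) requires 6.044 eV.

6.044 eV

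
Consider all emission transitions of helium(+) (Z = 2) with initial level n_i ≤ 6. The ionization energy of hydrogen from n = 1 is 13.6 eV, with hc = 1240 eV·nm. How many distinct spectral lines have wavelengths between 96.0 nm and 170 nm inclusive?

4

Enumerate all n_i → n_f pairs with 1 ≤ n_f < n_i ≤ 6 and compute λ = 1240 / [13.6·4·(1/n_f² − 1/n_i²)].
Lines falling in [96.0, 170] nm: 6→2 (102.6 nm), 5→2 (108.5 nm), 4→2 (121.6 nm), 3→2 (164.1 nm).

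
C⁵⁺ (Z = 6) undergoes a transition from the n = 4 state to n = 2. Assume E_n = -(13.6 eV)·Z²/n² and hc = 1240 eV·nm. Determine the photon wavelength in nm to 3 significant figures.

13.5 nm

For Z = 6 the level energies scale as Z², so the effective Rydberg energy is 13.6 × 36 = 489.6 eV.
ΔE = 489.6 × (1/2² − 1/4²) = 489.6 × 0.1875 = 91.80 eV.
λ = hc/ΔE = 1240 / 91.80 = 13.5 nm.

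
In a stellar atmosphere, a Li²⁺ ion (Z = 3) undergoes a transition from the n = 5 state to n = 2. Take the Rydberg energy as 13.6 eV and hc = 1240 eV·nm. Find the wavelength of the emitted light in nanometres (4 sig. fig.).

48.24 nm

For Z = 3 the level energies scale as Z², so the effective Rydberg energy is 13.6 × 9 = 122.4 eV.
ΔE = 122.4 × (1/2² − 1/5²) = 122.4 × 0.2100 = 25.70 eV.
λ = hc/ΔE = 1240 / 25.70 = 48.24 nm.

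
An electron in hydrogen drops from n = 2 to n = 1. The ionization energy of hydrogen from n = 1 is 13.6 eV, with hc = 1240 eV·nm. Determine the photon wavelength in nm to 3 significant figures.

122 nm

ΔE = 13.60 × (1/1² − 1/2²) = 13.60 × 0.7500 = 10.20 eV.
λ = hc/ΔE = 1240 / 10.20 = 122 nm.
This line belongs to the Lyman series.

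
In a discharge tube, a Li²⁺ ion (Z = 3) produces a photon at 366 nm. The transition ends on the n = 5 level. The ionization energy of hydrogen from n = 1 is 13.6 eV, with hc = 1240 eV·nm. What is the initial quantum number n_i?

The photon energy is ΔE = hc/λ = 1240 / 366 = 3.388 eV.
With Z = 3, ΔE = 122.4 × (1/n_f² − 1/n_i²), so 1/n_f² − 1/n_i² = 0.02768.
With n_f = 5: 1/n_i² = 1/25 − 0.02768 = 0.01232, so n_i ≈ 9.01.

n_i = 9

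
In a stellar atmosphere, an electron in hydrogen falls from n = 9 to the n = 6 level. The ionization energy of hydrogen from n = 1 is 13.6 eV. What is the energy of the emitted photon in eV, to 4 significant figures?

E_9 = −13.60/81 = −0.1679 eV and E_6 = −13.60/36 = −0.3778 eV.
The photon energy is |E_9 − E_6| = 0.2099 eV.

0.2099 eV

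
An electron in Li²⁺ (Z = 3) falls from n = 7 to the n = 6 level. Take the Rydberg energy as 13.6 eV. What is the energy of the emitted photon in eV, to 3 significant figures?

0.902 eV

The Bohr energies scale as Z², so for Z = 3: E_n = −122.4/n² eV.
E_7 = −122.4/49 = −2.498 eV and E_6 = −122.4/36 = −3.400 eV.
The photon energy is |E_7 − E_6| = 0.902 eV.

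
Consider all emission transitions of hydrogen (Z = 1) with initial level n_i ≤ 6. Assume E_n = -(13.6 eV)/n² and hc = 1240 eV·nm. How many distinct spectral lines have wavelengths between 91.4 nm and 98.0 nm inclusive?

Enumerate all n_i → n_f pairs with 1 ≤ n_f < n_i ≤ 6 and compute λ = 1240 / [13.6·1·(1/n_f² − 1/n_i²)].
Lines falling in [91.4, 98.0] nm: 6→1 (93.78 nm), 5→1 (94.98 nm), 4→1 (97.25 nm).

3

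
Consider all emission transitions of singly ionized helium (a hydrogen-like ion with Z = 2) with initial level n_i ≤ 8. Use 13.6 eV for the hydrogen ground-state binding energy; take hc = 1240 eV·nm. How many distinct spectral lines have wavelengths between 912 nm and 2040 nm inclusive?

Enumerate all n_i → n_f pairs with 1 ≤ n_f < n_i ≤ 8 and compute λ = 1240 / [13.6·4·(1/n_f² − 1/n_i²)].
Lines falling in [912, 2040] nm: 8→5 (935.1 nm), 5→4 (1013 nm), 7→5 (1163 nm), 6→5 (1865 nm), 8→6 (1876 nm).

5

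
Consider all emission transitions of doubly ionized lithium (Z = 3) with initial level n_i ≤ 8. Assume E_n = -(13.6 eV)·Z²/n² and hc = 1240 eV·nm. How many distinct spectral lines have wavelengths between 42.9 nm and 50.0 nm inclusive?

4

Enumerate all n_i → n_f pairs with 1 ≤ n_f < n_i ≤ 8 and compute λ = 1240 / [13.6·9·(1/n_f² − 1/n_i²)].
Lines falling in [42.9, 50.0] nm: 8→2 (43.22 nm), 7→2 (44.12 nm), 6→2 (45.59 nm), 5→2 (48.24 nm).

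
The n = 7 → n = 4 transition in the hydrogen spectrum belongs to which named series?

The series is set by the lower level: n_f = 4 is the Brackett series.

Brackett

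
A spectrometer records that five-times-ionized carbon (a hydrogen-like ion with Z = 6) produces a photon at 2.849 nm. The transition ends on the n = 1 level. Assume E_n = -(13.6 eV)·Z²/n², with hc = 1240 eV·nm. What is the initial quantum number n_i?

The photon energy is ΔE = hc/λ = 1240 / 2.849 = 435.2 eV.
With Z = 6, ΔE = 489.6 × (1/n_f² − 1/n_i²), so 1/n_f² − 1/n_i² = 0.8890.
With n_f = 1: 1/n_i² = 1/1 − 0.8890 = 0.1110, so n_i ≈ 3.00.

n_i = 3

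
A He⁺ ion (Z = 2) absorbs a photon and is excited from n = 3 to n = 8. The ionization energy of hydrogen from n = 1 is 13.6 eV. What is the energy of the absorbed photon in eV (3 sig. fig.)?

5.19 eV

The Bohr energies scale as Z², so for Z = 2: E_n = −54.40/n² eV.
E_8 = −54.40/64 = −0.8500 eV and E_3 = −54.40/9 = −6.044 eV.
The photon energy is |E_8 − E_3| = 5.19 eV.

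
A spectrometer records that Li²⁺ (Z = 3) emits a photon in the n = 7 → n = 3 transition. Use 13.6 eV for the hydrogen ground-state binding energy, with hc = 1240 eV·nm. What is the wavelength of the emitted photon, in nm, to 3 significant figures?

For Z = 3 the level energies scale as Z², so the effective Rydberg energy is 13.6 × 9 = 122.4 eV.
ΔE = 122.4 × (1/3² − 1/7²) = 122.4 × 0.09070 = 11.10 eV.
λ = hc/ΔE = 1240 / 11.10 = 112 nm.

112 nm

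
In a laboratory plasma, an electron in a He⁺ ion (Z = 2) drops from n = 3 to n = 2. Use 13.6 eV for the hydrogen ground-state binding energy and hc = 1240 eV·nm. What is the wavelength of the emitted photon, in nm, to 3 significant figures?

For Z = 2 the level energies scale as Z², so the effective Rydberg energy is 13.6 × 4 = 54.40 eV.
ΔE = 54.40 × (1/2² − 1/3²) = 54.40 × 0.1389 = 7.556 eV.
λ = hc/ΔE = 1240 / 7.556 = 164 nm.

164 nm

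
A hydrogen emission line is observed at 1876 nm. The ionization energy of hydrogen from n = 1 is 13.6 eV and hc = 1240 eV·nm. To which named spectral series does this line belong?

Paschen

ΔE = 1240/1876 = 0.6610 eV.
This matches 13.6 × (1/3² − 1/4²), so n_f = 3: the Paschen series.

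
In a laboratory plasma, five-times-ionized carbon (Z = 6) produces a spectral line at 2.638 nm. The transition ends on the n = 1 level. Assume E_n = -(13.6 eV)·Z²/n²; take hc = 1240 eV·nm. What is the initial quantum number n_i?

n_i = 5

The photon energy is ΔE = hc/λ = 1240 / 2.638 = 470.1 eV.
With Z = 6, ΔE = 489.6 × (1/n_f² − 1/n_i²), so 1/n_f² − 1/n_i² = 0.9601.
With n_f = 1: 1/n_i² = 1/1 − 0.9601 = 0.03992, so n_i ≈ 5.00.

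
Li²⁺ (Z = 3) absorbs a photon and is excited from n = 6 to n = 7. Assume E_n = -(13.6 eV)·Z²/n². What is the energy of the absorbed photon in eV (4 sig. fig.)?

0.9020 eV

The Bohr energies scale as Z², so for Z = 3: E_n = −122.4/n² eV.
E_7 = −122.4/49 = −2.498 eV and E_6 = −122.4/36 = −3.400 eV.
The photon energy is |E_7 − E_6| = 0.9020 eV.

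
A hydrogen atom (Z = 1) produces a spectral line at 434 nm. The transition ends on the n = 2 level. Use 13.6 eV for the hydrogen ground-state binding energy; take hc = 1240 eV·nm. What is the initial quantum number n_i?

The photon energy is ΔE = hc/λ = 1240 / 434 = 2.857 eV.
With Z = 1, ΔE = 13.60 × (1/n_f² − 1/n_i²), so 1/n_f² − 1/n_i² = 0.2101.
With n_f = 2: 1/n_i² = 1/4 − 0.2101 = 0.03992, so n_i ≈ 5.01.

n_i = 5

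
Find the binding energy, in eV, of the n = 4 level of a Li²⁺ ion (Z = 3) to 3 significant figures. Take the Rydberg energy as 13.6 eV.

7.65 eV

E_n = −13.6 Z²/n² = −122.4/n² eV for Z = 3.
E_4 = −122.4/16 = −7.65 eV, so ionization (to E = 0) requires 7.65 eV.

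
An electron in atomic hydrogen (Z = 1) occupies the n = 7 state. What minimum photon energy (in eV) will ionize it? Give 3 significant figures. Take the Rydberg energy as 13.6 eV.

E_7 = −13.60/49 = −0.278 eV, so ionization (to E = 0) requires 0.278 eV.

0.278 eV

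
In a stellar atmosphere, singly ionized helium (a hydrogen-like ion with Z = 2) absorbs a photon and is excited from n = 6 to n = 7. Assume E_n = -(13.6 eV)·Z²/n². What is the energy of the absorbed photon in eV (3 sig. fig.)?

The Bohr energies scale as Z², so for Z = 2: E_n = −54.40/n² eV.
E_7 = −54.40/49 = −1.110 eV and E_6 = −54.40/36 = −1.511 eV.
The photon energy is |E_7 − E_6| = 0.401 eV.

0.401 eV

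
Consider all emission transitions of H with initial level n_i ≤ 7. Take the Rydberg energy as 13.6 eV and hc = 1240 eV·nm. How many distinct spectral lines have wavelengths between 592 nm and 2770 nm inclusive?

7

Enumerate all n_i → n_f pairs with 1 ≤ n_f < n_i ≤ 7 and compute λ = 1240 / [13.6·1·(1/n_f² − 1/n_i²)].
Lines falling in [592, 2770] nm: 3→2 (656.5 nm), 7→3 (1005 nm), 6→3 (1094 nm), 5→3 (1282 nm), 4→3 (1876 nm), 7→4 (2166 nm), 6→4 (2626 nm).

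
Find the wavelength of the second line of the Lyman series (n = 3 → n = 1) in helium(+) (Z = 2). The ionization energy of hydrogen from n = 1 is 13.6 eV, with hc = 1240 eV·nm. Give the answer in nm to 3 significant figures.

25.6 nm

The Lyman series terminates on n_f = 1; the second line has n_i = 1+2 = 3.
ΔE = 54.40 × (1/1² − 1/3²) = 48.36 eV.
λ = 1240 / 48.36 = 25.6 nm.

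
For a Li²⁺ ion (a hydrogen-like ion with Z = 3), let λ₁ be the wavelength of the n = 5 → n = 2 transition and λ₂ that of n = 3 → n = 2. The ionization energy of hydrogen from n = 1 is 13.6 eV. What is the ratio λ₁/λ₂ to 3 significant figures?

λ ∝ 1/ΔE ∝ 1/(1/n_f² − 1/n_i²), and the Z² and hc factors cancel in the ratio.
λ₁/λ₂ = (1/2² − 1/3²)/(1/2² − 1/5²) = 0.1389/0.2100 = 0.661.

0.661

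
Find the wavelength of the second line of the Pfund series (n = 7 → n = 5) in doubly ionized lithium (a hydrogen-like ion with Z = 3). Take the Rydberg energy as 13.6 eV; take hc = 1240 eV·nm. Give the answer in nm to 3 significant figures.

The Pfund series terminates on n_f = 5; the second line has n_i = 5+2 = 7.
ΔE = 122.4 × (1/5² − 1/7²) = 2.398 eV.
λ = 1240 / 2.398 = 517 nm.

517 nm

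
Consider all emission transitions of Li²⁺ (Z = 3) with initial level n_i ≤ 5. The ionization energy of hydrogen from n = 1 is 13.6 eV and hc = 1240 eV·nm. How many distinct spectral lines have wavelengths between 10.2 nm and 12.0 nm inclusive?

Enumerate all n_i → n_f pairs with 1 ≤ n_f < n_i ≤ 5 and compute λ = 1240 / [13.6·9·(1/n_f² − 1/n_i²)].
Lines falling in [10.2, 12.0] nm: 5→1 (10.55 nm), 4→1 (10.81 nm), 3→1 (11.40 nm).

3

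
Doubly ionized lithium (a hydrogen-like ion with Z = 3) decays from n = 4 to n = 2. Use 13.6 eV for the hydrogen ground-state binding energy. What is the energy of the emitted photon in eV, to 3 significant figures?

23.0 eV

The Bohr energies scale as Z², so for Z = 3: E_n = −122.4/n² eV.
E_4 = −122.4/16 = −7.650 eV and E_2 = −122.4/4 = −30.60 eV.
The photon energy is |E_4 − E_2| = 23.0 eV.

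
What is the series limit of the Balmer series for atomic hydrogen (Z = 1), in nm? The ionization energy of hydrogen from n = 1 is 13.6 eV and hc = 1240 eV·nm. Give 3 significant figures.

The Balmer series has lower level n_f = 2; the series limit corresponds to n_i → ∞.
ΔE_max = 13.6 × 1 / 2² = 3.400 eV.
λ_min = 1240 / 3.400 = 365 nm.

365 nm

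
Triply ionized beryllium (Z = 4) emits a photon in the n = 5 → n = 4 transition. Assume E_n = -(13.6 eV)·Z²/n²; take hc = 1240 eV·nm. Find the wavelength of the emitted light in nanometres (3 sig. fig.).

For Z = 4 the level energies scale as Z², so the effective Rydberg energy is 13.6 × 16 = 217.6 eV.
ΔE = 217.6 × (1/4² − 1/5²) = 217.6 × 0.02250 = 4.896 eV.
λ = hc/ΔE = 1240 / 4.896 = 253 nm.

253 nm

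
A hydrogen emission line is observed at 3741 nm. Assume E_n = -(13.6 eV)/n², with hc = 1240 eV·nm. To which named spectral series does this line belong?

ΔE = 1240/3741 = 0.3315 eV.
This matches 13.6 × (1/5² − 1/8²), so n_f = 5: the Pfund series.

Pfund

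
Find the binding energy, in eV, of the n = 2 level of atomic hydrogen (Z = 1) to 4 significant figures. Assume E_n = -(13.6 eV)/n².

3.400 eV

E_2 = −13.60/4 = −3.400 eV, so ionization (to E = 0) requires 3.400 eV.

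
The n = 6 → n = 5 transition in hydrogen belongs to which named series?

Pfund

The series is set by the lower level: n_f = 5 is the Pfund series.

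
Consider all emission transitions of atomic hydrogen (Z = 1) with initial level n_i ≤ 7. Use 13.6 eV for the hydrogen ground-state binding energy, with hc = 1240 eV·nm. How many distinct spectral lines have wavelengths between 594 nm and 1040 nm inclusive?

2

Enumerate all n_i → n_f pairs with 1 ≤ n_f < n_i ≤ 7 and compute λ = 1240 / [13.6·1·(1/n_f² − 1/n_i²)].
Lines falling in [594, 1040] nm: 3→2 (656.5 nm), 7→3 (1005 nm).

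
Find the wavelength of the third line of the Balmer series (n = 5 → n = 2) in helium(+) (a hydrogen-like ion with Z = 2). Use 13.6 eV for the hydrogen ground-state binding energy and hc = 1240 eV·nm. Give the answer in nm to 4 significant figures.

The Balmer series terminates on n_f = 2; the third line has n_i = 2+3 = 5.
ΔE = 54.40 × (1/2² − 1/5²) = 11.42 eV.
λ = 1240 / 11.42 = 108.5 nm.

108.5 nm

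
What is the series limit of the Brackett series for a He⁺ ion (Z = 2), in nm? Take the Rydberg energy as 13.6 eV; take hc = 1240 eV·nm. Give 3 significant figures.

365 nm

The Brackett series has lower level n_f = 4; the series limit corresponds to n_i → ∞.
ΔE_max = 13.6 × 4 / 4² = 3.400 eV.
λ_min = 1240 / 3.400 = 365 nm.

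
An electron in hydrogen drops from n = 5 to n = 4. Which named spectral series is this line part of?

The series is set by the lower level: n_f = 4 is the Brackett series.

Brackett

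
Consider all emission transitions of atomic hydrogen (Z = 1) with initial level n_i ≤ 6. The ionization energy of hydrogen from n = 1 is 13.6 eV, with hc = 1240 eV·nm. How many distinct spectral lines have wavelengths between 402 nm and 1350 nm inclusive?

6

Enumerate all n_i → n_f pairs with 1 ≤ n_f < n_i ≤ 6 and compute λ = 1240 / [13.6·1·(1/n_f² − 1/n_i²)].
Lines falling in [402, 1350] nm: 6→2 (410.3 nm), 5→2 (434.2 nm), 4→2 (486.3 nm), 3→2 (656.5 nm), 6→3 (1094 nm), 5→3 (1282 nm).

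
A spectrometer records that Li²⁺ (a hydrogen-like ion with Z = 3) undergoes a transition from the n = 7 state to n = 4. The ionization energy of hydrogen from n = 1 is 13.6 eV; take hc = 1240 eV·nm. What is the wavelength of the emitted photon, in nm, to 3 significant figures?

241 nm

For Z = 3 the level energies scale as Z², so the effective Rydberg energy is 13.6 × 9 = 122.4 eV.
ΔE = 122.4 × (1/4² − 1/7²) = 122.4 × 0.04209 = 5.152 eV.
λ = hc/ΔE = 1240 / 5.152 = 241 nm.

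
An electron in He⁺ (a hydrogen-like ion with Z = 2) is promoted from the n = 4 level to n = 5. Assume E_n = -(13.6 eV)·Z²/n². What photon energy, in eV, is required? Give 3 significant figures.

1.22 eV

The Bohr energies scale as Z², so for Z = 2: E_n = −54.40/n² eV.
E_5 = −54.40/25 = −2.176 eV and E_4 = −54.40/16 = −3.400 eV.
The photon energy is |E_5 − E_4| = 1.22 eV.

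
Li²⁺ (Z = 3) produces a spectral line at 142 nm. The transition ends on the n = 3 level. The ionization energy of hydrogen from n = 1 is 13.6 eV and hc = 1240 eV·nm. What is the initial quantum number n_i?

The photon energy is ΔE = hc/λ = 1240 / 142 = 8.732 eV.
With Z = 3, ΔE = 122.4 × (1/n_f² − 1/n_i²), so 1/n_f² − 1/n_i² = 0.07134.
With n_f = 3: 1/n_i² = 1/9 − 0.07134 = 0.03977, so n_i ≈ 5.01.

n_i = 5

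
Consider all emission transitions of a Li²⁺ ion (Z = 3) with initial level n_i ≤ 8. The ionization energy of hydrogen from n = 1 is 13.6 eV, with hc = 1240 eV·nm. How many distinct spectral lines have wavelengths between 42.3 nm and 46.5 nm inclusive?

Enumerate all n_i → n_f pairs with 1 ≤ n_f < n_i ≤ 8 and compute λ = 1240 / [13.6·9·(1/n_f² − 1/n_i²)].
Lines falling in [42.3, 46.5] nm: 8→2 (43.22 nm), 7→2 (44.12 nm), 6→2 (45.59 nm).

3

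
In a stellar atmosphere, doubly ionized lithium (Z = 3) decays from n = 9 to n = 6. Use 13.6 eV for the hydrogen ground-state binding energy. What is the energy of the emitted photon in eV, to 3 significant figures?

The Bohr energies scale as Z², so for Z = 3: E_n = −122.4/n² eV.
E_9 = −122.4/81 = −1.511 eV and E_6 = −122.4/36 = −3.400 eV.
The photon energy is |E_9 − E_6| = 1.89 eV.

1.89 eV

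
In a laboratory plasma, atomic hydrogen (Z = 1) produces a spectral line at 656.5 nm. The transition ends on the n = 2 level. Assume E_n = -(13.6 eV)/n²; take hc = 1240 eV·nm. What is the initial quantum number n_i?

The photon energy is ΔE = hc/λ = 1240 / 656.5 = 1.889 eV.
With Z = 1, ΔE = 13.60 × (1/n_f² − 1/n_i²), so 1/n_f² − 1/n_i² = 0.1389.
With n_f = 2: 1/n_i² = 1/4 − 0.1389 = 0.1111, so n_i ≈ 3.00.

n_i = 3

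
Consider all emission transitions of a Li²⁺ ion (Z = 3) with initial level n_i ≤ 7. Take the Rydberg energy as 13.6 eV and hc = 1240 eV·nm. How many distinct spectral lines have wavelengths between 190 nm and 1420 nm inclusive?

7

Enumerate all n_i → n_f pairs with 1 ≤ n_f < n_i ≤ 7 and compute λ = 1240 / [13.6·9·(1/n_f² − 1/n_i²)].
Lines falling in [190, 1420] nm: 4→3 (208.4 nm), 7→4 (240.7 nm), 6→4 (291.8 nm), 5→4 (450.3 nm), 7→5 (517.1 nm), 6→5 (828.9 nm), 7→6 (1375 nm).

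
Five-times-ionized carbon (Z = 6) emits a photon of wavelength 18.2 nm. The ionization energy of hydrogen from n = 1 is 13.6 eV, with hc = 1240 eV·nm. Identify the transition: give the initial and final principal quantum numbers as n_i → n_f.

The photon energy is ΔE = hc/λ = 1240 / 18.2 = 68.13 eV.
With Z = 6, ΔE = 489.6 × (1/n_f² − 1/n_i²), so 1/n_f² − 1/n_i² = 0.1392.
Trying n_f = 2 gives 1/n_i² = 0.1108, i.e. n_i ≈ 3; this pair matches.

n_i = 3, n_f = 2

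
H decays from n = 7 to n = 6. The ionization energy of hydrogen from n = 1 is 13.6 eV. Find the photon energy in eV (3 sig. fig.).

E_7 = −13.60/49 = −0.2776 eV and E_6 = −13.60/36 = −0.3778 eV.
The photon energy is |E_7 − E_6| = 0.100 eV.

0.100 eV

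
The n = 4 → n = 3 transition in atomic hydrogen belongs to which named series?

Paschen

The series is set by the lower level: n_f = 3 is the Paschen series.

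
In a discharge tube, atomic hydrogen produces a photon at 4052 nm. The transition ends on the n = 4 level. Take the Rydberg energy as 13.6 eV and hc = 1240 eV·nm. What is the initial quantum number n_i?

n_i = 5

The photon energy is ΔE = hc/λ = 1240 / 4052 = 0.3060 eV.
With Z = 1, ΔE = 13.60 × (1/n_f² − 1/n_i²), so 1/n_f² − 1/n_i² = 0.02250.
With n_f = 4: 1/n_i² = 1/16 − 0.02250 = 0.04000, so n_i ≈ 5.00.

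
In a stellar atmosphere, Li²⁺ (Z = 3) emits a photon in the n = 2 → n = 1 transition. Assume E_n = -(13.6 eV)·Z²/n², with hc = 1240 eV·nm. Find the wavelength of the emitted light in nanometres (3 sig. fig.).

13.5 nm

For Z = 3 the level energies scale as Z², so the effective Rydberg energy is 13.6 × 9 = 122.4 eV.
ΔE = 122.4 × (1/1² − 1/2²) = 122.4 × 0.7500 = 91.80 eV.
λ = hc/ΔE = 1240 / 91.80 = 13.5 nm.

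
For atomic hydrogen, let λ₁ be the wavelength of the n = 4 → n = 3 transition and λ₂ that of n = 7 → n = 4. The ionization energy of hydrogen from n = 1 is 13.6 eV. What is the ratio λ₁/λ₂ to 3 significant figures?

0.866

λ ∝ 1/ΔE ∝ 1/(1/n_f² − 1/n_i²), and the Z² and hc factors cancel in the ratio.
λ₁/λ₂ = (1/4² − 1/7²)/(1/3² − 1/4²) = 0.04209/0.04861 = 0.866.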